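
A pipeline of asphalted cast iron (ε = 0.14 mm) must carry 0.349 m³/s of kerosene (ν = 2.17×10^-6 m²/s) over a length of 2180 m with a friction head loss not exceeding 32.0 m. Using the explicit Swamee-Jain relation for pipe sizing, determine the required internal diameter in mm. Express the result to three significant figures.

D ≈ 416 mm

Swamee-Jain (Type III): D = 0.66·[ε^1.25·(LQ²/(gh_f))^4.75 + ν·Q^9.4·(L/(gh_f))^5.2]^0.04
LQ²/(gh_f) = 0.8458; L/(gh_f) = 6.944
Term 1 = ε^1.25·(…)^4.75 = 6.88×10^-6; Term 2 = ν·Q^9.4·(…)^5.2 = 2.60×10^-6
D = 0.66·(6.88×10^-6 + 2.60×10^-6)^0.04 = 0.4155 m = 416 mm
Check: V = 2.57 m/s, Re = 4.93×10^5, f = 0.01667, h_f = 29.5 m ≈ 32.0 m ✓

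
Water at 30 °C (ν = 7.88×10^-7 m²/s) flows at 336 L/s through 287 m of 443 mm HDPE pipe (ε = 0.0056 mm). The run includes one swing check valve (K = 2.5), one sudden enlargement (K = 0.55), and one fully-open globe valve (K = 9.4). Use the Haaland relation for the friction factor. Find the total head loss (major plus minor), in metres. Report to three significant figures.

H_L ≈ 4.81 m

V = 4Q/(πD²) = 2.180 m/s; V²/2g = 0.2422 m
Re = 1.23×10^6, ε/D = 1.26×10^-5 → f = 0.01147 (Haaland)
Major: h_f = f(L/D)·V²/2g = 0.01147·647.9·0.2422 = 1.799 m
Minor: ΣK = 12.5; h_m = ΣK·V²/2g = 3.015 m
Total H_L = 1.799 + 3.015 = 4.815 m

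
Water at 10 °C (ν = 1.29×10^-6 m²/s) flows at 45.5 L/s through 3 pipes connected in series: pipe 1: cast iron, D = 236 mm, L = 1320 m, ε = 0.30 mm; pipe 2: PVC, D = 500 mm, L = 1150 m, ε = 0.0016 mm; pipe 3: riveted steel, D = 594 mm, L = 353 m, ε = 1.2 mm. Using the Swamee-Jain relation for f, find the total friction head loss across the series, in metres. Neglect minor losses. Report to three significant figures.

Pipe 1: V = 1.040 m/s, Re = 1.90×10^5, ε/D = 0.00127, f = 0.02226, h_1 = f(L/D)V²/2g = 6.865 m
Pipe 2: V = 0.2317 m/s, Re = 8.98×10^4, ε/D = 3.20×10^-6, f = 0.01829, h_2 = f(L/D)V²/2g = 0.1151 m
Pipe 3: V = 0.1642 m/s, Re = 7.56×10^4, ε/D = 0.00202, f = 0.02588, h_3 = f(L/D)V²/2g = 0.02113 m
Series → Q common, losses add: H = Σh = 7.002 m

H ≈ 7.00 m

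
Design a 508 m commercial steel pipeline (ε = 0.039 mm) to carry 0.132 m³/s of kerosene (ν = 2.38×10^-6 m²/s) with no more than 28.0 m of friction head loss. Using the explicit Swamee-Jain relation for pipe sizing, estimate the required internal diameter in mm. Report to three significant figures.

Swamee-Jain (Type III): D = 0.66·[ε^1.25·(LQ²/(gh_f))^4.75 + ν·Q^9.4·(L/(gh_f))^5.2]^0.04
LQ²/(gh_f) = 0.03222; L/(gh_f) = 1.849
Term 1 = ε^1.25·(…)^4.75 = 2.53×10^-13; Term 2 = ν·Q^9.4·(…)^5.2 = 3.15×10^-13
D = 0.66·(2.53×10^-13 + 3.15×10^-13)^0.04 = 0.2137 m = 214 mm
Check: V = 3.68 m/s, Re = 3.31×10^5, f = 0.01599, h_f = 26.3 m ≈ 28.0 m ✓

D ≈ 214 mm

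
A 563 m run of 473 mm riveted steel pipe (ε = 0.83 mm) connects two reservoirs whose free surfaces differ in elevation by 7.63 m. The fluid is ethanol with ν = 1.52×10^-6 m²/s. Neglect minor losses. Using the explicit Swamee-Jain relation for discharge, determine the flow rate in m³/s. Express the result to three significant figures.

Swamee-Jain (Type II): Q = -0.965·√(gD⁵h_f/L)·ln[ε/(3.7D) + √(3.17ν²L/(gD³h_f))]
√(gD⁵h_f/L) = √(9.81·0.473⁵·7.63/563) = 0.05610
ε/(3.7D) = 4.74×10^-4; √(3.17ν²L/(gD³h_f)) = 2.28×10^-5
Q = -0.965·0.05610·ln(4.971×10^-4) = 0.4118 m³/s
Check: V = 2.34 m/s, Re = 7.29×10^5, f = 0.02300, h_f = 7.66 m ≈ 7.63 m ✓

Q ≈ 0.412 m³/s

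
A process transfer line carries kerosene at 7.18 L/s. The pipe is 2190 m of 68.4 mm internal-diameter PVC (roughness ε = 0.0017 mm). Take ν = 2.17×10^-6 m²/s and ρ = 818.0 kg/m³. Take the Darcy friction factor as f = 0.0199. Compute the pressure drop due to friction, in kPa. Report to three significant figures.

V = 4Q/(πD²) = 4·0.00718/(π·0.0684²) = 1.954 m/s
h_f = f(L/D)V²/(2g) = 0.01990·(2190/0.0684)·1.954²/(2·9.81) = 124.0 m
Δp = ρg·h_f = 818.0·9.81·124.0 = 995.0 kPa

Δp ≈ 995 kPa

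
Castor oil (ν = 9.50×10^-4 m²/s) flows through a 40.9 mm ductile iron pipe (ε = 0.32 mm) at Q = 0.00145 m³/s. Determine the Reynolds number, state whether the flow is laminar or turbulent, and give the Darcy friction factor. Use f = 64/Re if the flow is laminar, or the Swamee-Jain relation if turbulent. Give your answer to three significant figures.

V = 4Q/(πD²) = 1.104 m/s
Re = VD/ν = 1.104·0.0409/9.50×10^-4 = 47.5
Re < 2300 → laminar → f = 64/Re = 1.347

Re ≈ 47.5; laminar; f = 64/Re ≈ 1.35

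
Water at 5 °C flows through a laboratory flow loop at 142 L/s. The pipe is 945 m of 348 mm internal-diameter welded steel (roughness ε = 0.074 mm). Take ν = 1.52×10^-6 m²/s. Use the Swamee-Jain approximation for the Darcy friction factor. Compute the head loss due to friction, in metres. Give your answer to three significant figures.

V = 4Q/(πD²) = 4·0.142/(π·0.348²) = 1.493 m/s
Re = VD/ν = 1.493·0.348/1.52×10^-6 = 3.42×10^5 → turbulent
ε/D = 0.074/348 = 2.13×10^-4
Swamee-Jain: f = 0.01619
h_f = f(L/D)V²/(2g) = 0.01619·(945/0.348)·1.493²/(2·9.81) = 4.994 m

h_f ≈ 4.99 m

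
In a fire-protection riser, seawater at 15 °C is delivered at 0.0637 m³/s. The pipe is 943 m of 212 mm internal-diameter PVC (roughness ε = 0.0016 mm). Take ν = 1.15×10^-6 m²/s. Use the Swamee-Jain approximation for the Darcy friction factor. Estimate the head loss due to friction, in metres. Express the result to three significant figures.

h_f ≈ 10.5 m

V = 4Q/(πD²) = 4·0.0637/(π·0.212²) = 1.805 m/s
Re = VD/ν = 1.805·0.212/1.15×10^-6 = 3.33×10^5 → turbulent
ε/D = 0.0016/212 = 7.55×10^-6
Swamee-Jain: f = 0.01419
h_f = f(L/D)V²/(2g) = 0.01419·(943/0.212)·1.805²/(2·9.81) = 10.48 m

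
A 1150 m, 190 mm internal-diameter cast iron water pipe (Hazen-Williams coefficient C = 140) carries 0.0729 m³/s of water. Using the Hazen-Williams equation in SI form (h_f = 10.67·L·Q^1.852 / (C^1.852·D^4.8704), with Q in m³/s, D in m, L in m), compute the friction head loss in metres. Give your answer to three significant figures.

h_f ≈ 33.2 m

h_f = 10.67·1150·0.0729^1.852 / (140^1.852·0.190^4.8704) = 33.17 m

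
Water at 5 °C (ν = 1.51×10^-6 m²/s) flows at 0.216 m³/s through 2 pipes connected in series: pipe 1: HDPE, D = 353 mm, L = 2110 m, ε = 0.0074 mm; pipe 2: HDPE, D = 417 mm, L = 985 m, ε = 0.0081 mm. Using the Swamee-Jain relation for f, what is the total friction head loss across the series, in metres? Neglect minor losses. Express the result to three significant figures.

Pipe 1: V = 2.207 m/s, Re = 5.16×10^5, ε/D = 2.10×10^-5, f = 0.01335, h_1 = f(L/D)V²/2g = 19.82 m
Pipe 2: V = 1.582 m/s, Re = 4.37×10^5, ε/D = 1.94×10^-5, f = 0.01370, h_2 = f(L/D)V²/2g = 4.125 m
Series → Q common, losses add: H = Σh = 23.94 m

H ≈ 23.9 m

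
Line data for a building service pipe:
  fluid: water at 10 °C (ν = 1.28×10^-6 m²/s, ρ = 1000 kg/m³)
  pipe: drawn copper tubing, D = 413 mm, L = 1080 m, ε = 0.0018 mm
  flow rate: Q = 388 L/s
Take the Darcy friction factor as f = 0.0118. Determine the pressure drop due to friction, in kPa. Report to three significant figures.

V = 4Q/(πD²) = 4·0.388/(π·0.413²) = 2.896 m/s
h_f = f(L/D)V²/(2g) = 0.01180·(1080/0.413)·2.896²/(2·9.81) = 13.19 m
Δp = ρg·h_f = 1000·9.81·13.19 = 129.4 kPa

Δp ≈ 129 kPa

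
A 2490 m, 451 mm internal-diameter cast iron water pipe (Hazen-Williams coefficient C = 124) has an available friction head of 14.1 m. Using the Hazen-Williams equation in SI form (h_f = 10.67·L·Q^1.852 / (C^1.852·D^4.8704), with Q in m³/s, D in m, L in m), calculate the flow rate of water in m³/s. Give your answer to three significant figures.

Rearranging: Q = [h_f·C^1.852·D^4.8704 / (10.67·L)]^(1/1.852)
Q = [14.1·124^1.852·0.451^4.8704 / (10.67·2490)]^0.540 = 0.2603 m³/s

Q ≈ 0.260 m³/s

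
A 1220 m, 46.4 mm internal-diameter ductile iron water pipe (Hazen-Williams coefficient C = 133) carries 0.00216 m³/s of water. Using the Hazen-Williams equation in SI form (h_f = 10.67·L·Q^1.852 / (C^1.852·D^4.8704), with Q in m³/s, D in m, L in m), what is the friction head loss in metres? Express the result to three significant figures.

h_f ≈ 54.8 m

h_f = 10.67·1220·0.00216^1.852 / (133^1.852·0.0464^4.8704) = 54.85 m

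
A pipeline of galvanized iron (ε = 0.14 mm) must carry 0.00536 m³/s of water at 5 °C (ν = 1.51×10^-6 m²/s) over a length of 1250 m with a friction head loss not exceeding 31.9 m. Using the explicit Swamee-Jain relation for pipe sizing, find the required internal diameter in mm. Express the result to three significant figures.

Swamee-Jain (Type III): D = 0.66·[ε^1.25·(LQ²/(gh_f))^4.75 + ν·Q^9.4·(L/(gh_f))^5.2]^0.04
LQ²/(gh_f) = 1.148×10^-4; L/(gh_f) = 3.994
Term 1 = ε^1.25·(…)^4.75 = 2.93×10^-24; Term 2 = ν·Q^9.4·(…)^5.2 = 9.13×10^-25
D = 0.66·(2.93×10^-24 + 9.13×10^-25)^0.04 = 0.07637 m = 76.4 mm
Check: V = 1.17 m/s, Re = 5.92×10^4, f = 0.02594, h_f = 29.6 m ≈ 31.9 m ✓

D ≈ 76.4 mm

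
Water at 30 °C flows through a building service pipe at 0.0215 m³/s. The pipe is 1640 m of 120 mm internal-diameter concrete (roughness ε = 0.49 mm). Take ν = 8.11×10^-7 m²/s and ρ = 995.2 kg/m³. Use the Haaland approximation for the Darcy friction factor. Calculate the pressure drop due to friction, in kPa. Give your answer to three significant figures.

Δp ≈ 713 kPa

V = 4Q/(πD²) = 4·0.0215/(π·0.120²) = 1.901 m/s
Re = VD/ν = 1.901·0.120/8.11×10^-7 = 2.81×10^5 → turbulent
ε/D = 0.49/120 = 0.00408
Haaland: f = 0.02900
h_f = f(L/D)V²/(2g) = 0.02900·(1640/0.120)·1.901²/(2·9.81) = 72.99 m
Δp = ρg·h_f = 995.2·9.81·72.99 = 712.6 kPa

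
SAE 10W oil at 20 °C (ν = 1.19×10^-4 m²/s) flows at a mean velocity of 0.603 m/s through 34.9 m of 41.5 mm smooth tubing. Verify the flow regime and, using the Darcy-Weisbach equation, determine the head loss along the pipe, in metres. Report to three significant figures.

h_f ≈ 4.74 m

Re = VD/ν = 0.603·0.04150/1.19×10^-4 = 210 → laminar (Re < 2300)
f = 64/Re = 0.3043
h_f = f(L/D)V²/(2g) = 0.3043·(34.9/0.04150)·0.603²/(2·9.81) = 4.743 m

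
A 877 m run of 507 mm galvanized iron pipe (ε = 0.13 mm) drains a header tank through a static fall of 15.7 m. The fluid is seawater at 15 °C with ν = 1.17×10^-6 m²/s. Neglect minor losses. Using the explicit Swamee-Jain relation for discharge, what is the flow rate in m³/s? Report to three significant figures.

Swamee-Jain (Type II): Q = -0.965·√(gD⁵h_f/L)·ln[ε/(3.7D) + √(3.17ν²L/(gD³h_f))]
√(gD⁵h_f/L) = √(9.81·0.507⁵·15.7/877) = 0.07670
ε/(3.7D) = 6.93×10^-5; √(3.17ν²L/(gD³h_f)) = 1.38×10^-5
Q = -0.965·0.07670·ln(8.307×10^-5) = 0.6955 m³/s
Check: V = 3.44 m/s, Re = 1.49×10^6, f = 0.01510, h_f = 15.8 m ≈ 15.7 m ✓

Q ≈ 0.695 m³/s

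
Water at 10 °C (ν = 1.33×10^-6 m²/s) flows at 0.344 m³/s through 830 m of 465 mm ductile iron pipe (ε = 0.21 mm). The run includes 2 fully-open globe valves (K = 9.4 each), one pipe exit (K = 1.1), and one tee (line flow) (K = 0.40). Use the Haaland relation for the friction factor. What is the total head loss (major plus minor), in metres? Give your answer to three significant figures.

H_L ≈ 10.6 m

V = 4Q/(πD²) = 2.026 m/s; V²/2g = 0.2091 m
Re = 7.08×10^5, ε/D = 4.52×10^-4 → f = 0.01701 (Haaland)
Major: h_f = f(L/D)·V²/2g = 0.01701·1785·0.2091 = 6.351 m
Minor: ΣK = 20.3; h_m = ΣK·V²/2g = 4.245 m
Total H_L = 6.351 + 4.245 = 10.60 m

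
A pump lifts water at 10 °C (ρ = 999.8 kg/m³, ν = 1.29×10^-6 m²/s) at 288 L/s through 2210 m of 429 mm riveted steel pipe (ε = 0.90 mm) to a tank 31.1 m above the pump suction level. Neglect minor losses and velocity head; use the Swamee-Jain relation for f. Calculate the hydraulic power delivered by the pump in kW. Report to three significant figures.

P_hyd ≈ 159 kW

V = 4Q/(πD²) = 1.992 m/s; Re = 6.63×10^5; ε/D = 0.00210; f = 0.02409
h_f = f(L/D)V²/2g = 25.11 m
Total head H = z + h_f = 31.1 + 25.11 = 56.21 m
P_hyd = ρgQH = 999.8·9.81·0.288·56.21 = 158.8 kW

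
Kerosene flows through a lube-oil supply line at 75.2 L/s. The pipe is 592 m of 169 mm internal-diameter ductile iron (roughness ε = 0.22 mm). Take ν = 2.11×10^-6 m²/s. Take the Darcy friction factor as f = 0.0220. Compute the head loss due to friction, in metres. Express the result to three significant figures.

V = 4Q/(πD²) = 4·0.0752/(π·0.169²) = 3.352 m/s
h_f = f(L/D)V²/(2g) = 0.02200·(592/0.169)·3.352²/(2·9.81) = 44.14 m

h_f ≈ 44.1 m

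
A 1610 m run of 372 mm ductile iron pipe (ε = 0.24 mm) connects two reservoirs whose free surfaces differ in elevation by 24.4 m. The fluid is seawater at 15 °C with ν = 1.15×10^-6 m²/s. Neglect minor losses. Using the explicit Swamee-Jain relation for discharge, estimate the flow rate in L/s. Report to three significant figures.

Swamee-Jain (Type II): Q = -0.965·√(gD⁵h_f/L)·ln[ε/(3.7D) + √(3.17ν²L/(gD³h_f))]
√(gD⁵h_f/L) = √(9.81·0.372⁵·24.4/1610) = 0.03254
ε/(3.7D) = 1.74×10^-4; √(3.17ν²L/(gD³h_f)) = 2.34×10^-5
Q = -0.965·0.03254·ln(1.978×10^-4) = 0.2678 m³/s
Check: V = 2.46 m/s, Re = 7.97×10^5, f = 0.01832, h_f = 24.5 m ≈ 24.4 m ✓

Q ≈ 268 L/s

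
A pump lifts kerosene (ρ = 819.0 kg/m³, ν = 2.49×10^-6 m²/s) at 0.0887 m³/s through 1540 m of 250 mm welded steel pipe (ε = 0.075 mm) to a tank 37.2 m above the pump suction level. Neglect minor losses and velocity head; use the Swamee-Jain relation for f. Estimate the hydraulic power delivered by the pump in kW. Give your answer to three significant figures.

V = 4Q/(πD²) = 1.807 m/s; Re = 1.81×10^5; ε/D = 3.00×10^-4; f = 0.01799
h_f = f(L/D)V²/2g = 18.45 m
Total head H = z + h_f = 37.2 + 18.45 = 55.65 m
P_hyd = ρgQH = 819.0·9.81·0.0887·55.65 = 39.66 kW

P_hyd ≈ 39.7 kW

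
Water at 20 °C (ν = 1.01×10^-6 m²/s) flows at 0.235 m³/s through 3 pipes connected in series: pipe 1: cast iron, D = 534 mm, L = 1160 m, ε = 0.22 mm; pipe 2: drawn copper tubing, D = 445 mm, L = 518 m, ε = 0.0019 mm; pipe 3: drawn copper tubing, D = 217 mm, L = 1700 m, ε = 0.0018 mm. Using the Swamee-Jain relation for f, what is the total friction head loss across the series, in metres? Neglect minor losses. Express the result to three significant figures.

H ≈ 185 m

Pipe 1: V = 1.049 m/s, Re = 5.55×10^5, ε/D = 4.12×10^-4, f = 0.01710, h_1 = f(L/D)V²/2g = 2.085 m
Pipe 2: V = 1.511 m/s, Re = 6.66×10^5, ε/D = 4.27×10^-6, f = 0.01253, h_2 = f(L/D)V²/2g = 1.697 m
Pipe 3: V = 6.354 m/s, Re = 1.37×10^6, ε/D = 8.29×10^-6, f = 0.01127, h_3 = f(L/D)V²/2g = 181.7 m
Series → Q common, losses add: H = Σh = 185.5 m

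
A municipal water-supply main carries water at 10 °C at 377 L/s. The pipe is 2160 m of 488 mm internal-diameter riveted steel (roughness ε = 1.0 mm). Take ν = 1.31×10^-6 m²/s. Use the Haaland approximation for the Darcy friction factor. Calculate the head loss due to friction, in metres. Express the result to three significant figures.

h_f ≈ 21.8 m

V = 4Q/(πD²) = 4·0.377/(π·0.488²) = 2.016 m/s
Re = VD/ν = 2.016·0.488/1.31×10^-6 = 7.51×10^5 → turbulent
ε/D = 1.0/488 = 0.00205
Haaland: f = 0.02383
h_f = f(L/D)V²/(2g) = 0.02383·(2160/0.488)·2.016²/(2·9.81) = 21.84 m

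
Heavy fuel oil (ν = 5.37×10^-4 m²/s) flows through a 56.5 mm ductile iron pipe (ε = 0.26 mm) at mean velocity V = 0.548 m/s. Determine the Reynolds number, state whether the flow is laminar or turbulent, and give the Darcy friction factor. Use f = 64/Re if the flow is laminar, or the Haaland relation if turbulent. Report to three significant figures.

Re ≈ 57.7; laminar; f = 64/Re ≈ 1.11

Re = VD/ν = 0.5480·0.0565/5.37×10^-4 = 57.7
Re < 2300 → laminar → f = 64/Re = 1.110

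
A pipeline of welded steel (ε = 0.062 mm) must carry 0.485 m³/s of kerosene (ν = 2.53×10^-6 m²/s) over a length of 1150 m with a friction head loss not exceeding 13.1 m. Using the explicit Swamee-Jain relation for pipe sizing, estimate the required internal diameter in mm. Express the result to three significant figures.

D ≈ 484 mm

Swamee-Jain (Type III): D = 0.66·[ε^1.25·(LQ²/(gh_f))^4.75 + ν·Q^9.4·(L/(gh_f))^5.2]^0.04
LQ²/(gh_f) = 2.105; L/(gh_f) = 8.949
Term 1 = ε^1.25·(…)^4.75 = 1.89×10^-4; Term 2 = ν·Q^9.4·(…)^5.2 = 2.50×10^-4
D = 0.66·(1.89×10^-4 + 2.50×10^-4)^0.04 = 0.4844 m = 484 mm
Check: V = 2.63 m/s, Re = 5.04×10^5, f = 0.01477, h_f = 12.4 m ≈ 13.1 m ✓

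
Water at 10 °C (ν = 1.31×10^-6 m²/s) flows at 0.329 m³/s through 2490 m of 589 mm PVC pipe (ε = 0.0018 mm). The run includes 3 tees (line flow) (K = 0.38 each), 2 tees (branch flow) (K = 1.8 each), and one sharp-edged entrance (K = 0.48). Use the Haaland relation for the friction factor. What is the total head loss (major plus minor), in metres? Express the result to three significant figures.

V = 4Q/(πD²) = 1.207 m/s; V²/2g = 0.07431 m
Re = 5.43×10^5, ε/D = 3.06×10^-6 → f = 0.01291 (Haaland)
Major: h_f = f(L/D)·V²/2g = 0.01291·4228·0.07431 = 4.055 m
Minor: ΣK = 5.22; h_m = ΣK·V²/2g = 0.3879 m
Total H_L = 4.055 + 0.3879 = 4.443 m

H_L ≈ 4.44 m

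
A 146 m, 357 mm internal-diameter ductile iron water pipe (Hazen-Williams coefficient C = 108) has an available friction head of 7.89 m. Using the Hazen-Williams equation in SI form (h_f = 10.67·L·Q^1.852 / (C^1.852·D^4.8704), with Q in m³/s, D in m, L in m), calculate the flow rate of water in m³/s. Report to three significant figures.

Q ≈ 0.415 m³/s

Rearranging: Q = [h_f·C^1.852·D^4.8704 / (10.67·L)]^(1/1.852)
Q = [7.89·108^1.852·0.357^4.8704 / (10.67·146)]^0.540 = 0.4146 m³/s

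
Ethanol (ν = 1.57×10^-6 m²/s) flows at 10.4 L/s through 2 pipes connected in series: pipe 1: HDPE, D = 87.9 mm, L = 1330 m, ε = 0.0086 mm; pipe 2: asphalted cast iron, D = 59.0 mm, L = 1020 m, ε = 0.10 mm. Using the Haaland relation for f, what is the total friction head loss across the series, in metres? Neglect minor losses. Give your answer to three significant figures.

Pipe 1: V = 1.714 m/s, Re = 9.60×10^4, ε/D = 9.78×10^-5, f = 0.01840, h_1 = f(L/D)V²/2g = 41.67 m
Pipe 2: V = 3.804 m/s, Re = 1.43×10^5, ε/D = 0.00169, f = 0.02367, h_2 = f(L/D)V²/2g = 301.8 m
Series → Q common, losses add: H = Σh = 343.5 m

H ≈ 343 m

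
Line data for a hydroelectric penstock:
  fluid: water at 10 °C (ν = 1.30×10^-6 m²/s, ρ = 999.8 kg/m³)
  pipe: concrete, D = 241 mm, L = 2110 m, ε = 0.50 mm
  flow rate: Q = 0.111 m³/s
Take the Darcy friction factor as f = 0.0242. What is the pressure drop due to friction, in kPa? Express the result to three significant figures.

V = 4Q/(πD²) = 4·0.111/(π·0.241²) = 2.433 m/s
h_f = f(L/D)V²/(2g) = 0.02420·(2110/0.241)·2.433²/(2·9.81) = 63.94 m
Δp = ρg·h_f = 999.8·9.81·63.94 = 627.1 kPa

Δp ≈ 627 kPa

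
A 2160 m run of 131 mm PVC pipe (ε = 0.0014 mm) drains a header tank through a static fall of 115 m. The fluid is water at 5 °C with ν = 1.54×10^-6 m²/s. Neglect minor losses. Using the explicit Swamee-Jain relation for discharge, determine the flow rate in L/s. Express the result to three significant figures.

Q ≈ 40.7 L/s

Swamee-Jain (Type II): Q = -0.965·√(gD⁵h_f/L)·ln[ε/(3.7D) + √(3.17ν²L/(gD³h_f))]
√(gD⁵h_f/L) = √(9.81·0.131⁵·115/2160) = 0.004489
ε/(3.7D) = 2.89×10^-6; √(3.17ν²L/(gD³h_f)) = 8.00×10^-5
Q = -0.965·0.004489·ln(8.291×10^-5) = 0.04071 m³/s
Check: V = 3.02 m/s, Re = 2.57×10^5, f = 0.01492, h_f = 114 m ≈ 115 m ✓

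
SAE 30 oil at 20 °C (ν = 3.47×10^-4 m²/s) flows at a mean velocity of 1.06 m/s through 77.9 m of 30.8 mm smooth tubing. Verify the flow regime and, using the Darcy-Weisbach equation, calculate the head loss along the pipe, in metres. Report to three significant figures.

Re = VD/ν = 1.06·0.03080/3.47×10^-4 = 94.1 → laminar (Re < 2300)
f = 64/Re = 0.6802
h_f = f(L/D)V²/(2g) = 0.6802·(77.9/0.03080)·1.06²/(2·9.81) = 98.53 m

h_f ≈ 98.5 m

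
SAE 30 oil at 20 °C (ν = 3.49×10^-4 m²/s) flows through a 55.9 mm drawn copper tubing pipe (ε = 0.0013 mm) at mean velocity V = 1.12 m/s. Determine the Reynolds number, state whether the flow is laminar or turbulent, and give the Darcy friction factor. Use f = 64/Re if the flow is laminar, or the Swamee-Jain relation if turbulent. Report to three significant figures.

Re ≈ 179; laminar; f = 64/Re ≈ 0.357

Re = VD/ν = 1.120·0.0559/3.49×10^-4 = 179
Re < 2300 → laminar → f = 64/Re = 0.3568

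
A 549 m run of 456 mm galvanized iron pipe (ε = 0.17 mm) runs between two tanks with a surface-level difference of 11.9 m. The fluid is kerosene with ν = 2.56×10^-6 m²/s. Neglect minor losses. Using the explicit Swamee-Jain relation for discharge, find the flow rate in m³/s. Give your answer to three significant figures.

Swamee-Jain (Type II): Q = -0.965·√(gD⁵h_f/L)·ln[ε/(3.7D) + √(3.17ν²L/(gD³h_f))]
√(gD⁵h_f/L) = √(9.81·0.456⁵·11.9/549) = 0.06475
ε/(3.7D) = 1.01×10^-4; √(3.17ν²L/(gD³h_f)) = 3.21×10^-5
Q = -0.965·0.06475·ln(1.329×10^-4) = 0.5577 m³/s
Check: V = 3.42 m/s, Re = 6.08×10^5, f = 0.01674, h_f = 12.0 m ≈ 11.9 m ✓

Q ≈ 0.558 m³/s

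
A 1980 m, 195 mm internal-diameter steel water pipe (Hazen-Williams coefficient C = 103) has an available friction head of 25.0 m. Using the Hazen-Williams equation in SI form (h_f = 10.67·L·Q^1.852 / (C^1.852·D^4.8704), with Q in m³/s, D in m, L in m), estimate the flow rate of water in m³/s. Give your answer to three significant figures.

Q ≈ 0.0368 m³/s

Rearranging: Q = [h_f·C^1.852·D^4.8704 / (10.67·L)]^(1/1.852)
Q = [25.0·103^1.852·0.195^4.8704 / (10.67·1980)]^0.540 = 0.03676 m³/s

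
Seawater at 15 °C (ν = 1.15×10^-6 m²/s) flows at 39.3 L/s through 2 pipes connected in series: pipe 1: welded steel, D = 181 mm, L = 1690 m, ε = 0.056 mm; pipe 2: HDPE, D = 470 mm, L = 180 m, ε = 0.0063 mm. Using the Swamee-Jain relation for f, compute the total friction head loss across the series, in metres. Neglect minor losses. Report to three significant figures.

Pipe 1: V = 1.527 m/s, Re = 2.40×10^5, ε/D = 3.09×10^-4, f = 0.01750, h_1 = f(L/D)V²/2g = 19.43 m
Pipe 2: V = 0.2265 m/s, Re = 9.26×10^4, ε/D = 1.34×10^-5, f = 0.01823, h_2 = f(L/D)V²/2g = 0.01826 m
Series → Q common, losses add: H = Σh = 19.45 m

H ≈ 19.4 m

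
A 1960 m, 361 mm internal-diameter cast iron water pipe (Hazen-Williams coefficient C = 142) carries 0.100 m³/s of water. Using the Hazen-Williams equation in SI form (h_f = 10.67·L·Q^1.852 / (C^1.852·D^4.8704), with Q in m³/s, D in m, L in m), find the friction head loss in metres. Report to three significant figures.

h_f ≈ 4.34 m

h_f = 10.67·1960·0.100^1.852 / (142^1.852·0.361^4.8704) = 4.340 m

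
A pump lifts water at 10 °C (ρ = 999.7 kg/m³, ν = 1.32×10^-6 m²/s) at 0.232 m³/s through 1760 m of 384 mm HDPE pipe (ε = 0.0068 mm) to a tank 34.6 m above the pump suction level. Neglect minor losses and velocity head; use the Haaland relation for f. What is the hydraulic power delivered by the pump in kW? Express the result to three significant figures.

P_hyd ≈ 106 kW

V = 4Q/(πD²) = 2.003 m/s; Re = 5.83×10^5; ε/D = 1.77×10^-5; f = 0.01294
h_f = f(L/D)V²/2g = 12.13 m
Total head H = z + h_f = 34.6 + 12.13 = 46.73 m
P_hyd = ρgQH = 999.7·9.81·0.232·46.73 = 106.3 kW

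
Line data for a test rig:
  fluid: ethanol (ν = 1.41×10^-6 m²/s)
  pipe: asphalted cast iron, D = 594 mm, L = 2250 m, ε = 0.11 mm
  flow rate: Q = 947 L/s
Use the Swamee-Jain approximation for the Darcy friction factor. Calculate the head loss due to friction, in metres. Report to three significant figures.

V = 4Q/(πD²) = 4·0.947/(π·0.594²) = 3.417 m/s
Re = VD/ν = 3.417·0.594/1.41×10^-6 = 1.44×10^6 → turbulent
ε/D = 0.11/594 = 1.85×10^-4
Swamee-Jain: f = 0.01433
h_f = f(L/D)V²/(2g) = 0.01433·(2250/0.594)·3.417²/(2·9.81) = 32.30 m

h_f ≈ 32.3 m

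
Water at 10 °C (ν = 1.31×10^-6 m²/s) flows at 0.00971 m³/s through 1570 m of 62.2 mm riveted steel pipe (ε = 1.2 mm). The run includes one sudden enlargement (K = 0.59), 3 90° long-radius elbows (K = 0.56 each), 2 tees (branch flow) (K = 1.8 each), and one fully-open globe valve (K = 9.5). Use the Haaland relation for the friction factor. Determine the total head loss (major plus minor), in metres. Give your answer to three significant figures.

V = 4Q/(πD²) = 3.196 m/s; V²/2g = 0.5205 m
Re = 1.52×10^5, ε/D = 0.0193 → f = 0.04832 (Haaland)
Major: h_f = f(L/D)·V²/2g = 0.04832·25241·0.5205 = 634.9 m
Minor: ΣK = 15.4; h_m = ΣK·V²/2g = 8.000 m
Total H_L = 634.9 + 8.000 = 642.9 m

H_L ≈ 643 m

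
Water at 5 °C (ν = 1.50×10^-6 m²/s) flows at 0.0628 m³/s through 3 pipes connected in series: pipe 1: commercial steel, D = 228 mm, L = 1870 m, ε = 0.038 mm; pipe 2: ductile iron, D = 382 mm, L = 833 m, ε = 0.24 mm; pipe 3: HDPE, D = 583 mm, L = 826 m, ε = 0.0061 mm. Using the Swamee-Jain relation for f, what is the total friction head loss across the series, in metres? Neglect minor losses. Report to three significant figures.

H ≈ 17.1 m

Pipe 1: V = 1.538 m/s, Re = 2.34×10^5, ε/D = 1.67×10^-4, f = 0.01654, h_1 = f(L/D)V²/2g = 16.36 m
Pipe 2: V = 0.5480 m/s, Re = 1.40×10^5, ε/D = 6.28×10^-4, f = 0.02021, h_2 = f(L/D)V²/2g = 0.6746 m
Pipe 3: V = 0.2353 m/s, Re = 9.14×10^4, ε/D = 1.05×10^-5, f = 0.01826, h_3 = f(L/D)V²/2g = 0.07299 m
Series → Q common, losses add: H = Σh = 17.11 m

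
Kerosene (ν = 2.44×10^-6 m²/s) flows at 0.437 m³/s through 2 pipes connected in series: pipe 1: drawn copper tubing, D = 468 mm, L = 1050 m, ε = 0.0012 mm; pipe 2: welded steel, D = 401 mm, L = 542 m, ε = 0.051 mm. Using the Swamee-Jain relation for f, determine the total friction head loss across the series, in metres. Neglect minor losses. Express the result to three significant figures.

Pipe 1: V = 2.540 m/s, Re = 4.87×10^5, ε/D = 2.56×10^-6, f = 0.01319, h_1 = f(L/D)V²/2g = 9.736 m
Pipe 2: V = 3.460 m/s, Re = 5.69×10^5, ε/D = 1.27×10^-4, f = 0.01458, h_2 = f(L/D)V²/2g = 12.03 m
Series → Q common, losses add: H = Σh = 21.76 m

H ≈ 21.8 m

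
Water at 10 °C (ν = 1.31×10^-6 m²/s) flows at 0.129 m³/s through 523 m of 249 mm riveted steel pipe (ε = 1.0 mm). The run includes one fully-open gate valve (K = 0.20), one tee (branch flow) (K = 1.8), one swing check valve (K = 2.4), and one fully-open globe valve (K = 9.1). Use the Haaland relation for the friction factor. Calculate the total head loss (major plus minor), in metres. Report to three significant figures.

V = 4Q/(πD²) = 2.649 m/s; V²/2g = 0.3577 m
Re = 5.04×10^5, ε/D = 0.00402 → f = 0.02871 (Haaland)
Major: h_f = f(L/D)·V²/2g = 0.02871·2100·0.3577 = 21.57 m
Minor: ΣK = 13.5; h_m = ΣK·V²/2g = 4.829 m
Total H_L = 21.57 + 4.829 = 26.39 m

H_L ≈ 26.4 m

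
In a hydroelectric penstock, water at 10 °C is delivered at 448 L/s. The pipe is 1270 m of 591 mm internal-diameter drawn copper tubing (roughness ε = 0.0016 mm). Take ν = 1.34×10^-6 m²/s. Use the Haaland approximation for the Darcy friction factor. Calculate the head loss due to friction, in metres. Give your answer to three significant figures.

V = 4Q/(πD²) = 4·0.448/(π·0.591²) = 1.633 m/s
Re = VD/ν = 1.633·0.591/1.34×10^-6 = 7.20×10^5 → turbulent
ε/D = 0.0016/591 = 2.71×10^-6
Haaland: f = 0.01229
h_f = f(L/D)V²/(2g) = 0.01229·(1270/0.591)·1.633²/(2·9.81) = 3.589 m

h_f ≈ 3.59 m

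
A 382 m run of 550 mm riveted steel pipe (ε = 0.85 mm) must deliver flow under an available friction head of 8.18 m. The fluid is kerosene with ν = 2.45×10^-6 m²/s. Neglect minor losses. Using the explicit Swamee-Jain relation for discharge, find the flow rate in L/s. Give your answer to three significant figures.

Swamee-Jain (Type II): Q = -0.965·√(gD⁵h_f/L)·ln[ε/(3.7D) + √(3.17ν²L/(gD³h_f))]
√(gD⁵h_f/L) = √(9.81·0.550⁵·8.18/382) = 0.1028
ε/(3.7D) = 4.18×10^-4; √(3.17ν²L/(gD³h_f)) = 2.33×10^-5
Q = -0.965·0.1028·ln(4.410×10^-4) = 0.7666 m³/s
Check: V = 3.23 m/s, Re = 7.24×10^5, f = 0.02230, h_f = 8.22 m ≈ 8.18 m ✓

Q ≈ 767 L/s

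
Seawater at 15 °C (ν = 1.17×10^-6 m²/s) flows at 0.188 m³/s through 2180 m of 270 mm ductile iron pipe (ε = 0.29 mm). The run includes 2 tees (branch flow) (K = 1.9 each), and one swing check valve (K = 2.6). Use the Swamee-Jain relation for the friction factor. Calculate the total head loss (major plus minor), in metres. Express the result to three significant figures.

V = 4Q/(πD²) = 3.284 m/s; V²/2g = 0.5495 m
Re = 7.58×10^5, ε/D = 0.00107 → f = 0.02046 (Swamee-Jain)
Major: h_f = f(L/D)·V²/2g = 0.02046·8074·0.5495 = 90.79 m
Minor: ΣK = 6.40; h_m = ΣK·V²/2g = 3.517 m
Total H_L = 90.79 + 3.517 = 94.31 m

H_L ≈ 94.3 m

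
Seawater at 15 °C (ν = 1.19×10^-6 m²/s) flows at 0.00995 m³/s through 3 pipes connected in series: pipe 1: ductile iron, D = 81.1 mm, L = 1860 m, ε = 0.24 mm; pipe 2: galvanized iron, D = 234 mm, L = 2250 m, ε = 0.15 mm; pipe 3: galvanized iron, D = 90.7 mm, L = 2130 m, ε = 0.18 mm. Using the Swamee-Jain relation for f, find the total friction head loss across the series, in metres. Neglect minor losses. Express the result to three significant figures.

Pipe 1: V = 1.926 m/s, Re = 1.31×10^5, ε/D = 0.00296, f = 0.02730, h_1 = f(L/D)V²/2g = 118.4 m
Pipe 2: V = 0.2314 m/s, Re = 4.55×10^4, ε/D = 6.41×10^-4, f = 0.02344, h_2 = f(L/D)V²/2g = 0.6149 m
Pipe 3: V = 1.540 m/s, Re = 1.17×10^5, ε/D = 0.00198, f = 0.02505, h_3 = f(L/D)V²/2g = 71.12 m
Series → Q common, losses add: H = Σh = 190.1 m

H ≈ 190 m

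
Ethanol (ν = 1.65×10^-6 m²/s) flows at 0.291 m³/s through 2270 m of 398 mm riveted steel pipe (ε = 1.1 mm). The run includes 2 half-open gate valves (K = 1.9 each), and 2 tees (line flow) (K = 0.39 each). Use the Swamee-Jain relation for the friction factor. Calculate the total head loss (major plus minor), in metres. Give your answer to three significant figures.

H_L ≈ 42.5 m

V = 4Q/(πD²) = 2.339 m/s; V²/2g = 0.2789 m
Re = 5.64×10^5, ε/D = 0.00276 → f = 0.02593 (Swamee-Jain)
Major: h_f = f(L/D)·V²/2g = 0.02593·5704·0.2789 = 41.24 m
Minor: ΣK = 4.58; h_m = ΣK·V²/2g = 1.277 m
Total H_L = 41.24 + 1.277 = 42.52 m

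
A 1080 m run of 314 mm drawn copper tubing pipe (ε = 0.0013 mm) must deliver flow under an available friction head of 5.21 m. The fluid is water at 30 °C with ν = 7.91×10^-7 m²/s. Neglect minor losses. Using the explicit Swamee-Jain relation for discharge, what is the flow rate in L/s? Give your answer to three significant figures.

Swamee-Jain (Type II): Q = -0.965·√(gD⁵h_f/L)·ln[ε/(3.7D) + √(3.17ν²L/(gD³h_f))]
√(gD⁵h_f/L) = √(9.81·0.314⁵·5.21/1080) = 0.01202
ε/(3.7D) = 1.12×10^-6; √(3.17ν²L/(gD³h_f)) = 3.68×10^-5
Q = -0.965·0.01202·ln(3.791×10^-5) = 0.1181 m³/s
Check: V = 1.52 m/s, Re = 6.05×10^5, f = 0.01273, h_f = 5.19 m ≈ 5.21 m ✓

Q ≈ 118 L/s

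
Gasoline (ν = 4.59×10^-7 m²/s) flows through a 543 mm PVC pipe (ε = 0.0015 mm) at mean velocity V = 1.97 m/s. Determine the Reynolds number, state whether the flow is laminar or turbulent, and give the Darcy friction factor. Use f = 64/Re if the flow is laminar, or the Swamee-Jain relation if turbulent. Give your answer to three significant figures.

Re = VD/ν = 1.970·0.543/4.59×10^-7 = 2.33×10^6
Re > 4000 → turbulent; ε/D = 2.76×10^-6
Swamee-Jain: f = 0.01023

Re ≈ 2.33×10^6; turbulent; f ≈ 0.0102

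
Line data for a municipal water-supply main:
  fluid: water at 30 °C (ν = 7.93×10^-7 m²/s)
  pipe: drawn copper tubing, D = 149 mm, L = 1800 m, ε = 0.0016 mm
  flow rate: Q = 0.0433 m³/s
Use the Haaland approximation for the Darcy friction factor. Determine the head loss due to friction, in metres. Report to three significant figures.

V = 4Q/(πD²) = 4·0.0433/(π·0.149²) = 2.483 m/s
Re = VD/ν = 2.483·0.149/7.93×10^-7 = 4.67×10^5 → turbulent
ε/D = 0.0016/149 = 1.07×10^-5
Haaland: f = 0.01334
h_f = f(L/D)V²/(2g) = 0.01334·(1800/0.149)·2.483²/(2·9.81) = 50.66 m

h_f ≈ 50.7 m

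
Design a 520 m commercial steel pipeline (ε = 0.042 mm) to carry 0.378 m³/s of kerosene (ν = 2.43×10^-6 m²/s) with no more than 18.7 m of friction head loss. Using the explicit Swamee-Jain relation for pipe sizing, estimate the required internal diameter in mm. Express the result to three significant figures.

D ≈ 347 mm

Swamee-Jain (Type III): D = 0.66·[ε^1.25·(LQ²/(gh_f))^4.75 + ν·Q^9.4·(L/(gh_f))^5.2]^0.04
LQ²/(gh_f) = 0.4050; L/(gh_f) = 2.835
Term 1 = ε^1.25·(…)^4.75 = 4.62×10^-8; Term 2 = ν·Q^9.4·(…)^5.2 = 5.85×10^-8
D = 0.66·(4.62×10^-8 + 5.85×10^-8)^0.04 = 0.3470 m = 347 mm
Check: V = 4.00 m/s, Re = 5.71×10^5, f = 0.01451, h_f = 17.7 m ≈ 18.7 m ✓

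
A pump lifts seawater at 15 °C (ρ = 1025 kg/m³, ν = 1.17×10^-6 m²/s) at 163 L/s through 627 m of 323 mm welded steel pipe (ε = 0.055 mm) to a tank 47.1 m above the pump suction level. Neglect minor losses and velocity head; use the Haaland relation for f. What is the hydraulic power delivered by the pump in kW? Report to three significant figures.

V = 4Q/(πD²) = 1.989 m/s; Re = 5.49×10^5; ε/D = 1.70×10^-4; f = 0.01488
h_f = f(L/D)V²/2g = 5.826 m
Total head H = z + h_f = 47.1 + 5.826 = 52.93 m
P_hyd = ρgQH = 1025·9.81·0.163·52.93 = 86.75 kW

P_hyd ≈ 86.7 kW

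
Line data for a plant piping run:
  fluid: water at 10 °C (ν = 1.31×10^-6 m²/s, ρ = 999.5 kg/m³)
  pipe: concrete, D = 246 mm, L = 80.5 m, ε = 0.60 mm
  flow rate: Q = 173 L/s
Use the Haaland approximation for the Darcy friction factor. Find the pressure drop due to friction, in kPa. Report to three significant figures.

V = 4Q/(πD²) = 4·0.173/(π·0.246²) = 3.640 m/s
Re = VD/ν = 3.640·0.246/1.31×10^-6 = 6.84×10^5 → turbulent
ε/D = 0.60/246 = 0.00244
Haaland: f = 0.02496
h_f = f(L/D)V²/(2g) = 0.02496·(80.5/0.246)·3.640²/(2·9.81) = 5.516 m
Δp = ρg·h_f = 999.5·9.81·5.516 = 54.09 kPa

Δp ≈ 54.1 kPa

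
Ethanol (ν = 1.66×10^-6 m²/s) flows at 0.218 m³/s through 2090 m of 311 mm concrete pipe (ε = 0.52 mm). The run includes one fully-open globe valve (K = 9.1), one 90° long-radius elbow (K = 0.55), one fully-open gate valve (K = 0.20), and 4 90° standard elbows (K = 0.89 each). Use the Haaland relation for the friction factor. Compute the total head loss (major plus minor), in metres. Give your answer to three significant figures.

V = 4Q/(πD²) = 2.870 m/s; V²/2g = 0.4198 m
Re = 5.38×10^5, ε/D = 0.00167 → f = 0.02273 (Haaland)
Major: h_f = f(L/D)·V²/2g = 0.02273·6720·0.4198 = 64.11 m
Minor: ΣK = 13.4; h_m = ΣK·V²/2g = 5.629 m
Total H_L = 64.11 + 5.629 = 69.74 m

H_L ≈ 69.7 m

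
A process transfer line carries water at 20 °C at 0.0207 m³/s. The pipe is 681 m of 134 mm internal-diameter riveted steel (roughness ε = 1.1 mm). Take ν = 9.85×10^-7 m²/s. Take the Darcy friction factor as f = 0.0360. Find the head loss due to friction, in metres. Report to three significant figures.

h_f ≈ 20.1 m

V = 4Q/(πD²) = 4·0.0207/(π·0.134²) = 1.468 m/s
h_f = f(L/D)V²/(2g) = 0.03600·(681/0.134)·1.468²/(2·9.81) = 20.09 m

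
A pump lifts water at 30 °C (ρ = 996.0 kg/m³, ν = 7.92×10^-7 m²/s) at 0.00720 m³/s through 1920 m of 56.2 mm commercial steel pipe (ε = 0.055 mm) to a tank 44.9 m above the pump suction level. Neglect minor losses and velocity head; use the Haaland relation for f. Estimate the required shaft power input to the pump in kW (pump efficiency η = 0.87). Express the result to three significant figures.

V = 4Q/(πD²) = 2.902 m/s; Re = 2.06×10^5; ε/D = 9.79×10^-4; f = 0.02079
h_f = f(L/D)V²/2g = 305.0 m
Total head H = z + h_f = 44.9 + 305.0 = 349.9 m
P_hyd = ρgQH = 996.0·9.81·0.00720·349.9 = 24.62 kW
P_shaft = P_hyd/η = 24.62/0.87 = 28.30 kW

P_shaft ≈ 28.3 kW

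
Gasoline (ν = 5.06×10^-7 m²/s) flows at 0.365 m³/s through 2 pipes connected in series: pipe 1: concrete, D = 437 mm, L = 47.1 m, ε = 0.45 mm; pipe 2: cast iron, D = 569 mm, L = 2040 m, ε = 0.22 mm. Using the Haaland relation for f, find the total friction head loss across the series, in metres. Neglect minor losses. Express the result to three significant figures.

H ≈ 6.73 m

Pipe 1: V = 2.434 m/s, Re = 2.10×10^6, ε/D = 0.00103, f = 0.01994, h_1 = f(L/D)V²/2g = 0.6487 m
Pipe 2: V = 1.435 m/s, Re = 1.61×10^6, ε/D = 3.87×10^-4, f = 0.01614, h_2 = f(L/D)V²/2g = 6.078 m
Series → Q common, losses add: H = Σh = 6.727 m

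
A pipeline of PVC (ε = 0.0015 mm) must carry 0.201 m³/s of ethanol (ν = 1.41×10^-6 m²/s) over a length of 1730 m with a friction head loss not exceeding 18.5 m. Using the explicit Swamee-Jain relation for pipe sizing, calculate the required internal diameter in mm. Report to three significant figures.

Swamee-Jain (Type III): D = 0.66·[ε^1.25·(LQ²/(gh_f))^4.75 + ν·Q^9.4·(L/(gh_f))^5.2]^0.04
LQ²/(gh_f) = 0.3851; L/(gh_f) = 9.532
Term 1 = ε^1.25·(…)^4.75 = 5.65×10^-10; Term 2 = ν·Q^9.4·(…)^5.2 = 4.91×10^-8
D = 0.66·(5.65×10^-10 + 4.91×10^-8)^0.04 = 0.3368 m = 337 mm
Check: V = 2.26 m/s, Re = 5.39×10^5, f = 0.01299, h_f = 17.3 m ≈ 18.5 m ✓

D ≈ 337 mm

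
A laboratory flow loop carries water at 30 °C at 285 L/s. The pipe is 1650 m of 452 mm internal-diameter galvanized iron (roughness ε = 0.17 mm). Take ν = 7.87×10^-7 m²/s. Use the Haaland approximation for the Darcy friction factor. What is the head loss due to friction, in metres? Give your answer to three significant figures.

h_f ≈ 9.53 m

V = 4Q/(πD²) = 4·0.285/(π·0.452²) = 1.776 m/s
Re = VD/ν = 1.776·0.452/7.87×10^-7 = 1.02×10^6 → turbulent
ε/D = 0.17/452 = 3.76×10^-4
Haaland: f = 0.01624
h_f = f(L/D)V²/(2g) = 0.01624·(1650/0.452)·1.776²/(2·9.81) = 9.534 m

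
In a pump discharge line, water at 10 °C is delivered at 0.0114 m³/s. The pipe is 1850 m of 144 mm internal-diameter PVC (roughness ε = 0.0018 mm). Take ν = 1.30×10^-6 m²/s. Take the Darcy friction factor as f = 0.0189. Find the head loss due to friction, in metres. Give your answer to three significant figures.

h_f ≈ 6.06 m

V = 4Q/(πD²) = 4·0.0114/(π·0.144²) = 0.7000 m/s
h_f = f(L/D)V²/(2g) = 0.01890·(1850/0.144)·0.7000²/(2·9.81) = 6.064 m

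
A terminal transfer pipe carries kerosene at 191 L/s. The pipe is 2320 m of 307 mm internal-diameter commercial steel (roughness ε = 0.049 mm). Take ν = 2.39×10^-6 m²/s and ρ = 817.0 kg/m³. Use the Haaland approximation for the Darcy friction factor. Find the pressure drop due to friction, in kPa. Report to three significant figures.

V = 4Q/(πD²) = 4·0.191/(π·0.307²) = 2.580 m/s
Re = VD/ν = 2.580·0.307/2.39×10^-6 = 3.31×10^5 → turbulent
ε/D = 0.049/307 = 1.60×10^-4
Haaland: f = 0.01555
h_f = f(L/D)V²/(2g) = 0.01555·(2320/0.307)·2.580²/(2·9.81) = 39.88 m
Δp = ρg·h_f = 817.0·9.81·39.88 = 319.7 kPa

Δp ≈ 320 kPa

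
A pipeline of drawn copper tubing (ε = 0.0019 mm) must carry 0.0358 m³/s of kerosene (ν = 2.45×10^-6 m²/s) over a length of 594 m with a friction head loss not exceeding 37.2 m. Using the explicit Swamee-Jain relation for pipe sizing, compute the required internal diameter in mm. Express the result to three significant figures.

Swamee-Jain (Type III): D = 0.66·[ε^1.25·(LQ²/(gh_f))^4.75 + ν·Q^9.4·(L/(gh_f))^5.2]^0.04
LQ²/(gh_f) = 0.002086; L/(gh_f) = 1.628
Term 1 = ε^1.25·(…)^4.75 = 1.30×10^-20; Term 2 = ν·Q^9.4·(…)^5.2 = 7.87×10^-19
D = 0.66·(1.30×10^-20 + 7.87×10^-19)^0.04 = 0.1246 m = 125 mm
Check: V = 2.93 m/s, Re = 1.49×10^5, f = 0.01657, h_f = 34.7 m ≈ 37.2 m ✓

D ≈ 125 mm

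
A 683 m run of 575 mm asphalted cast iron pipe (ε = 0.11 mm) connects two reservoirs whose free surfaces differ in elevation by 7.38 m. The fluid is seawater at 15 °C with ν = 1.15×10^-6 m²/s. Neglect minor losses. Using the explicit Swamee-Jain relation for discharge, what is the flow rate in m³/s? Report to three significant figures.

Swamee-Jain (Type II): Q = -0.965·√(gD⁵h_f/L)·ln[ε/(3.7D) + √(3.17ν²L/(gD³h_f))]
√(gD⁵h_f/L) = √(9.81·0.575⁵·7.38/683) = 0.08162
ε/(3.7D) = 5.17×10^-5; √(3.17ν²L/(gD³h_f)) = 1.44×10^-5
Q = -0.965·0.08162·ln(6.613×10^-5) = 0.7581 m³/s
Check: V = 2.92 m/s, Re = 1.46×10^6, f = 0.01439, h_f = 7.43 m ≈ 7.38 m ✓

Q ≈ 0.758 m³/s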